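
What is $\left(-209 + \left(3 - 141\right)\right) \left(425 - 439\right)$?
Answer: $4858$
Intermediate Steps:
$\left(-209 + \left(3 - 141\right)\right) \left(425 - 439\right) = \left(-209 - 138\right) \left(-14\right) = \left(-347\right) \left(-14\right) = 4858$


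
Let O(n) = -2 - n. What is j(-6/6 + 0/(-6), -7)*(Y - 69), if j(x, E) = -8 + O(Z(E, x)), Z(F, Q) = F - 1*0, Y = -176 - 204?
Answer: 1347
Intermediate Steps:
Y = -380
Z(F, Q) = F (Z(F, Q) = F + 0 = F)
j(x, E) = -10 - E (j(x, E) = -8 + (-2 - E) = -10 - E)
j(-6/6 + 0/(-6), -7)*(Y - 69) = (-10 - 1*(-7))*(-380 - 69) = (-10 + 7)*(-449) = -3*(-449) = 1347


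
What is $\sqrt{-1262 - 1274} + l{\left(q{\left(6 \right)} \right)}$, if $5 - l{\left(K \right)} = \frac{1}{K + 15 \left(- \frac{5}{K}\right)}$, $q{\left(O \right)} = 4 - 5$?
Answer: $\frac{369}{74} + 2 i \sqrt{634} \approx 4.9865 + 50.359 i$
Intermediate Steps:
$q{\left(O \right)} = -1$ ($q{\left(O \right)} = 4 - 5 = -1$)
$l{\left(K \right)} = 5 - \frac{1}{K - \frac{75}{K}}$ ($l{\left(K \right)} = 5 - \frac{1}{K + 15 \left(- \frac{5}{K}\right)} = 5 - \frac{1}{K - \frac{75}{K}}$)
$\sqrt{-1262 - 1274} + l{\left(q{\left(6 \right)} \right)} = \sqrt{-1262 - 1274} + \frac{-375 - -1 + 5 \left(-1\right)^{2}}{-75 + \left(-1\right)^{2}} = \sqrt{-2536} + \frac{-375 + 1 + 5 \cdot 1}{-75 + 1} = 2 i \sqrt{634} + \frac{-375 + 1 + 5}{-74} = 2 i \sqrt{634} - - \frac{369}{74} = 2 i \sqrt{634} + \frac{369}{74} = \frac{369}{74} + 2 i \sqrt{634}$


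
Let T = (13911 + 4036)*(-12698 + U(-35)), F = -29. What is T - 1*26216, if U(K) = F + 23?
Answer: -228024904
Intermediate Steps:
U(K) = -6 (U(K) = -29 + 23 = -6)
T = -227998688 (T = (13911 + 4036)*(-12698 - 6) = 17947*(-12704) = -227998688)
T - 1*26216 = -227998688 - 1*26216 = -227998688 - 26216 = -228024904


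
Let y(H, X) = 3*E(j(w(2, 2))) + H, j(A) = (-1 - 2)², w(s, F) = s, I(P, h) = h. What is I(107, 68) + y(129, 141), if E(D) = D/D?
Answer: 200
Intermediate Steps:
j(A) = 9 (j(A) = (-3)² = 9)
E(D) = 1
y(H, X) = 3 + H (y(H, X) = 3*1 + H = 3 + H)
I(107, 68) + y(129, 141) = 68 + (3 + 129) = 68 + 132 = 200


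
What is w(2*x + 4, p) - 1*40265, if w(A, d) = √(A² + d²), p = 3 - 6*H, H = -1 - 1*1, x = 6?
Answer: -40265 + √481 ≈ -40243.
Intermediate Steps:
H = -2 (H = -1 - 1 = -2)
p = 15 (p = 3 - 6*(-2) = 3 + 12 = 15)
w(2*x + 4, p) - 1*40265 = √((2*6 + 4)² + 15²) - 1*40265 = √((12 + 4)² + 225) - 40265 = √(16² + 225) - 40265 = √(256 + 225) - 40265 = √481 - 40265 = -40265 + √481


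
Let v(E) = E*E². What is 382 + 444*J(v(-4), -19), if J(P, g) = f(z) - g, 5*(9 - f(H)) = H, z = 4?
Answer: 62294/5 ≈ 12459.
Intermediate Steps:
v(E) = E³
f(H) = 9 - H/5
J(P, g) = 41/5 - g (J(P, g) = (9 - ⅕*4) - g = (9 - ⅘) - g = 41/5 - g)
382 + 444*J(v(-4), -19) = 382 + 444*(41/5 - 1*(-19)) = 382 + 444*(41/5 + 19) = 382 + 444*(136/5) = 382 + 60384/5 = 62294/5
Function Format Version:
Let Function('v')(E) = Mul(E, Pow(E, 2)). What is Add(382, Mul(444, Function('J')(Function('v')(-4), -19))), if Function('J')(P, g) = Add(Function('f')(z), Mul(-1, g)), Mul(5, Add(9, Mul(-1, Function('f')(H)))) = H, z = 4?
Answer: Rational(62294, 5) ≈ 12459.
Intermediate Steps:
Function('v')(E) = Pow(E, 3)
Function('f')(H) = Add(9, Mul(Rational(-1, 5), H))
Function('J')(P, g) = Add(Rational(41, 5), Mul(-1, g)) (Function('J')(P, g) = Add(Add(9, Mul(Rational(-1, 5), 4)), Mul(-1, g)) = Add(Add(9, Rational(-4, 5)), Mul(-1, g)) = Add(Rational(41, 5), Mul(-1, g)))
Add(382, Mul(444, Function('J')(Function('v')(-4), -19))) = Add(382, Mul(444, Add(Rational(41, 5), Mul(-1, -19)))) = Add(382, Mul(444, Add(Rational(41, 5), 19))) = Add(382, Mul(444, Rational(136, 5))) = Add(382, Rational(60384, 5)) = Rational(62294, 5)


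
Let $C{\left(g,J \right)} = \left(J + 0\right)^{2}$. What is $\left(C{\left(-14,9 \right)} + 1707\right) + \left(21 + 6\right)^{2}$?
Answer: $2517$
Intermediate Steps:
$C{\left(g,J \right)} = J^{2}$
$\left(C{\left(-14,9 \right)} + 1707\right) + \left(21 + 6\right)^{2} = \left(9^{2} + 1707\right) + \left(21 + 6\right)^{2} = \left(81 + 1707\right) + 27^{2} = 1788 + 729 = 2517$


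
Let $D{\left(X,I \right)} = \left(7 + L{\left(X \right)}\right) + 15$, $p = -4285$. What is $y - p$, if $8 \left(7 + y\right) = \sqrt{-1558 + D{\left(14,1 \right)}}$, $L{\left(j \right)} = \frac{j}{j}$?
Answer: $4278 + \frac{i \sqrt{1535}}{8} \approx 4278.0 + 4.8974 i$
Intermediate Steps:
$L{\left(j \right)} = 1$
$D{\left(X,I \right)} = 23$ ($D{\left(X,I \right)} = \left(7 + 1\right) + 15 = 8 + 15 = 23$)
$y = -7 + \frac{i \sqrt{1535}}{8}$ ($y = -7 + \frac{\sqrt{-1558 + 23}}{8} = -7 + \frac{\sqrt{-1535}}{8} = -7 + \frac{i \sqrt{1535}}{8} \approx -7.0 + 4.8974 i$)
$y - p = \left(-7 + \frac{i \sqrt{1535}}{8}\right) - -4285 = \left(-7 + \frac{i \sqrt{1535}}{8}\right) + 4285 = 4278 + \frac{i \sqrt{1535}}{8}$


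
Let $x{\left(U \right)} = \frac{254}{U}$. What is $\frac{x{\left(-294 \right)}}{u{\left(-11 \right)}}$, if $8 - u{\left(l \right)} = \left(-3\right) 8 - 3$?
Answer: $- \frac{127}{5145} \approx -0.024684$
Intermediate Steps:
$u{\left(l \right)} = 35$ ($u{\left(l \right)} = 8 - \left(\left(-3\right) 8 - 3\right) = 8 - \left(-24 - 3\right) = 8 - -27 = 8 + 27 = 35$)
$\frac{x{\left(-294 \right)}}{u{\left(-11 \right)}} = \frac{254 \frac{1}{-294}}{35} = 254 \left(- \frac{1}{294}\right) \frac{1}{35} = \left(- \frac{127}{147}\right) \frac{1}{35} = - \frac{127}{5145}$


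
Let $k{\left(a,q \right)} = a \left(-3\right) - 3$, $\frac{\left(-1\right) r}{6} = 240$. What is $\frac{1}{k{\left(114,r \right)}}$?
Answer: $- \frac{1}{345} \approx -0.0028986$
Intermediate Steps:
$r = -1440$ ($r = \left(-6\right) 240 = -1440$)
$k{\left(a,q \right)} = -3 - 3 a$ ($k{\left(a,q \right)} = - 3 a - 3 = -3 - 3 a$)
$\frac{1}{k{\left(114,r \right)}} = \frac{1}{-3 - 342} = \frac{1}{-345} = - \frac{1}{345}$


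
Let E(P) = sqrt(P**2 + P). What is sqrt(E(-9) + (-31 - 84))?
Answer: sqrt(-115 + 6*sqrt(2)) ≈ 10.321*I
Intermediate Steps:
E(P) = sqrt(P + P**2)
sqrt(E(-9) + (-31 - 84)) = sqrt(sqrt(-9*(1 - 9)) + (-31 - 84)) = sqrt(sqrt(-9*(-8)) - 115) = sqrt(sqrt(72) - 115) = sqrt(6*sqrt(2) - 115) = sqrt(-115 + 6*sqrt(2))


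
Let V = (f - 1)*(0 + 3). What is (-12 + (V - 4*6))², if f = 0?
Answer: 1521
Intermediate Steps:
V = -3 (V = (0 - 1)*(0 + 3) = -1*3 = -3)
(-12 + (V - 4*6))² = (-12 + (-3 - 4*6))² = (-12 + (-3 - 24))² = (-12 - 27)² = (-39)² = 1521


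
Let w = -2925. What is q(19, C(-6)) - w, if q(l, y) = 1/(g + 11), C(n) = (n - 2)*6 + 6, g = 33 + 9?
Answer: 155026/53 ≈ 2925.0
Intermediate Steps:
g = 42
C(n) = -6 + 6*n (C(n) = (-2 + n)*6 + 6 = (-12 + 6*n) + 6 = -6 + 6*n)
q(l, y) = 1/53 (q(l, y) = 1/(42 + 11) = 1/53)
q(19, C(-6)) - w = 1/53 - 1*(-2925) = 1/53 + 2925 = 155026/53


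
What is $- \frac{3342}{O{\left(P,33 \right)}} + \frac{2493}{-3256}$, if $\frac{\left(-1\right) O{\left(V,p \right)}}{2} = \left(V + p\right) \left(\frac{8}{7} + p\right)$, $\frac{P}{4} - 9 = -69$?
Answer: $- \frac{53807207}{53694696} \approx -1.0021$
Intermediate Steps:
$P = -240$ ($P = 36 + 4 \left(-69\right) = 36 - 276 = -240$)
$O{\left(V,p \right)} = - 2 \left(\frac{8}{7} + p\right) \left(V + p\right)$ ($O{\left(V,p \right)} = - 2 \left(V + p\right) \left(\frac{8}{7} + p\right) = - 2 \left(\frac{8}{7} + p\right) \left(V + p\right)$)
$- \frac{3342}{O{\left(P,33 \right)}} + \frac{2493}{-3256} = - \frac{3342}{- 2 \cdot 33^{2} - - \frac{3840}{7} - \frac{528}{7} - \left(-480\right) 33} + \frac{2493}{-3256} = - \frac{3342}{\left(-2\right) 1089 + \frac{3840}{7} - \frac{528}{7} + 15840} + 2493 \left(- \frac{1}{3256}\right) = - \frac{3342}{-2178 + \frac{3840}{7} - \frac{528}{7} + 15840} - \frac{2493}{3256} = - \frac{3342}{\frac{98946}{7}} - \frac{2493}{3256} = \left(-3342\right) \frac{7}{98946} - \frac{2493}{3256} = - \frac{3899}{16491} - \frac{2493}{3256} = - \frac{53807207}{53694696}$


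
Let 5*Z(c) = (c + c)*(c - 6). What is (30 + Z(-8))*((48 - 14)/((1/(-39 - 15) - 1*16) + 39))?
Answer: 40392/365 ≈ 110.66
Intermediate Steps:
Z(c) = 2*c*(-6 + c)/5 (Z(c) = ((c + c)*(c - 6))/5 = ((2*c)*(-6 + c))/5 = (2*c*(-6 + c))/5 = 2*c*(-6 + c)/5)
(30 + Z(-8))*((48 - 14)/((1/(-39 - 15) - 1*16) + 39)) = (30 + (⅖)*(-8)*(-6 - 8))*((48 - 14)/((1/(-39 - 15) - 1*16) + 39)) = (30 + (⅖)*(-8)*(-14))*(34/((1/(-54) - 16) + 39)) = (30 + 224/5)*(34/((-1/54 - 16) + 39)) = 374*(34/(-865/54 + 39))/5 = 374*(34/(1241/54))/5 = 374*(34*(54/1241))/5 = (374/5)*(108/73) = 40392/365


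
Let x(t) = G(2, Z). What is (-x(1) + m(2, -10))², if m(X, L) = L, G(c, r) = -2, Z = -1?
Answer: 64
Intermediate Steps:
x(t) = -2
(-x(1) + m(2, -10))² = (-1*(-2) - 10)² = (2 - 10)² = (-8)² = 64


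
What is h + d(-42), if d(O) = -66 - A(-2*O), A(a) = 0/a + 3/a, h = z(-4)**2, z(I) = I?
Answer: -1401/28 ≈ -50.036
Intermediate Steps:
h = 16 (h = (-4)**2 = 16)
A(a) = 3/a (A(a) = 0 + 3/a = 3/a)
d(O) = -66 + 3/(2*O) (d(O) = -66 - 3/((-2*O)) = -66 - 3*(-1/(2*O)) = -66 - (-3)/(2*O) = -66 + 3/(2*O))
h + d(-42) = 16 + (-66 + (3/2)/(-42)) = 16 + (-66 + (3/2)*(-1/42)) = 16 + (-66 - 1/28) = 16 - 1849/28 = -1401/28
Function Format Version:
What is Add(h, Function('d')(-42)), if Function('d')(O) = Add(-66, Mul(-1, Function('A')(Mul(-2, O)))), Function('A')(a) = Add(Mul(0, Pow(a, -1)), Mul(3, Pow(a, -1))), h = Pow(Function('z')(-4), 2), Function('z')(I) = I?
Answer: Rational(-1401, 28) ≈ -50.036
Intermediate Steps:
h = 16 (h = Pow(-4, 2) = 16)
Function('A')(a) = Mul(3, Pow(a, -1)) (Function('A')(a) = Add(0, Mul(3, Pow(a, -1))) = Mul(3, Pow(a, -1)))
Function('d')(O) = Add(-66, Mul(Rational(3, 2), Pow(O, -1))) (Function('d')(O) = Add(-66, Mul(-1, Mul(3, Pow(Mul(-2, O), -1)))) = Add(-66, Mul(-1, Mul(3, Mul(Rational(-1, 2), Pow(O, -1))))) = Add(-66, Mul(-1, Mul(Rational(-3, 2), Pow(O, -1)))) = Add(-66, Mul(Rational(3, 2), Pow(O, -1))))
Add(h, Function('d')(-42)) = Add(16, Add(-66, Mul(Rational(3, 2), Pow(-42, -1)))) = Add(16, Add(-66, Mul(Rational(3, 2), Rational(-1, 42)))) = Add(16, Add(-66, Rational(-1, 28))) = Add(16, Rational(-1849, 28)) = Rational(-1401, 28)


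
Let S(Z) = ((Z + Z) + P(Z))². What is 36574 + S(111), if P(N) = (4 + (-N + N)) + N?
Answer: 150143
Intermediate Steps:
P(N) = 4 + N (P(N) = (4 + 0) + N = 4 + N)
S(Z) = (4 + 3*Z)² (S(Z) = ((Z + Z) + (4 + Z))² = (2*Z + (4 + Z))² = (4 + 3*Z)²)
36574 + S(111) = 36574 + (4 + 3*111)² = 36574 + (4 + 333)² = 36574 + 337² = 36574 + 113569 = 150143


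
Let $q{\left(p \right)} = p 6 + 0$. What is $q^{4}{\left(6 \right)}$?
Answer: $1679616$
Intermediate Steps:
$q{\left(p \right)} = 6 p$ ($q{\left(p \right)} = 6 p + 0 = 6 p$)
$q^{4}{\left(6 \right)} = \left(6 \cdot 6\right)^{4} = 36^{4} = 1679616$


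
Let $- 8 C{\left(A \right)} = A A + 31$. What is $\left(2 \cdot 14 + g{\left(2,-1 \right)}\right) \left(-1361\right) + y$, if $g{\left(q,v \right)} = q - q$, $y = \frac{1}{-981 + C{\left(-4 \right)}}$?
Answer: $- \frac{300862668}{7895} \approx -38108.0$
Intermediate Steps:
$C{\left(A \right)} = - \frac{31}{8} - \frac{A^{2}}{8}$ ($C{\left(A \right)} = - \frac{A A + 31}{8} = - \frac{A^{2} + 31}{8} = - \frac{31 + A^{2}}{8} = - \frac{31}{8} - \frac{A^{2}}{8}$)
$y = - \frac{8}{7895}$ ($y = \frac{1}{-981 - \left(\frac{31}{8} + \frac{\left(-4\right)^{2}}{8}\right)} = \frac{1}{-981 - \frac{47}{8}} = \frac{1}{- \frac{7895}{8}} = - \frac{8}{7895} \approx -0.0010133$)
$g{\left(q,v \right)} = 0$
$\left(2 \cdot 14 + g{\left(2,-1 \right)}\right) \left(-1361\right) + y = \left(2 \cdot 14 + 0\right) \left(-1361\right) - \frac{8}{7895} = \left(28 + 0\right) \left(-1361\right) - \frac{8}{7895} = 28 \left(-1361\right) - \frac{8}{7895} = -38108 - \frac{8}{7895} = - \frac{300862668}{7895}$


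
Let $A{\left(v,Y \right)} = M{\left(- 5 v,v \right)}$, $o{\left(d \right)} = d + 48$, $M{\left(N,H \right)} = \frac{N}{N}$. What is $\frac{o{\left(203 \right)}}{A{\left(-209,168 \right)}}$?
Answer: $251$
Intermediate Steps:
$M{\left(N,H \right)} = 1$
$o{\left(d \right)} = 48 + d$
$A{\left(v,Y \right)} = 1$
$\frac{o{\left(203 \right)}}{A{\left(-209,168 \right)}} = \frac{48 + 203}{1} = 251 \cdot 1 = 251$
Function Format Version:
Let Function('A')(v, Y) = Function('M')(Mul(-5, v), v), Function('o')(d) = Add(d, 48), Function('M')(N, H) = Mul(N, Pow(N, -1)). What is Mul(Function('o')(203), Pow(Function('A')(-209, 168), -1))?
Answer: 251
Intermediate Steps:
Function('M')(N, H) = 1
Function('o')(d) = Add(48, d)
Function('A')(v, Y) = 1
Mul(Function('o')(203), Pow(Function('A')(-209, 168), -1)) = Mul(Add(48, 203), Pow(1, -1)) = Mul(251, 1) = 251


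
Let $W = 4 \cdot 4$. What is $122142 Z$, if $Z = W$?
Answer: $1954272$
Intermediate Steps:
$W = 16$
$Z = 16$
$122142 Z = 122142 \cdot 16 = 1954272$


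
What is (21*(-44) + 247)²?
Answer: 458329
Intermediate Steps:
(21*(-44) + 247)² = (-924 + 247)² = (-677)² = 458329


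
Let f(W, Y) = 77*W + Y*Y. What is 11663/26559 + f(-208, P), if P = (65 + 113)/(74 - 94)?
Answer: -42325354261/2655900 ≈ -15936.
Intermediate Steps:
P = -89/10 (P = 178/(-20) = 178*(-1/20) = -89/10 ≈ -8.9000)
f(W, Y) = Y² + 77*W (f(W, Y) = 77*W + Y² = Y² + 77*W)
11663/26559 + f(-208, P) = 11663/26559 + ((-89/10)² + 77*(-208)) = 11663*(1/26559) + (7921/100 - 16016) = 11663/26559 - 1593679/100 = -42325354261/2655900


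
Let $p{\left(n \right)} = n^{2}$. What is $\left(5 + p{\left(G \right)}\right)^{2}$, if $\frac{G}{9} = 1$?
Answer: $7396$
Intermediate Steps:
$G = 9$ ($G = 9 \cdot 1 = 9$)
$\left(5 + p{\left(G \right)}\right)^{2} = \left(5 + 9^{2}\right)^{2} = \left(5 + 81\right)^{2} = 86^{2} = 7396$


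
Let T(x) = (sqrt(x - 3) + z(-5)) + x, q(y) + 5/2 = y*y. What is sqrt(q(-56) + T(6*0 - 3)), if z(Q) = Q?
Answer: sqrt(12502 + 4*I*sqrt(6))/2 ≈ 55.906 + 0.021907*I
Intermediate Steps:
q(y) = -5/2 + y**2 (q(y) = -5/2 + y*y = -5/2 + y**2)
T(x) = -5 + x + sqrt(-3 + x) (T(x) = (sqrt(x - 3) - 5) + x = (sqrt(-3 + x) - 5) + x = (-5 + sqrt(-3 + x)) + x = -5 + x + sqrt(-3 + x))
sqrt(q(-56) + T(6*0 - 3)) = sqrt((-5/2 + (-56)**2) + (-5 + (6*0 - 3) + sqrt(-3 + (6*0 - 3)))) = sqrt((-5/2 + 3136) + (-5 + (0 - 3) + sqrt(-3 + (0 - 3)))) = sqrt(6267/2 + (-5 - 3 + sqrt(-3 - 3))) = sqrt(6267/2 + (-5 - 3 + sqrt(-6))) = sqrt(6267/2 + (-5 - 3 + I*sqrt(6))) = sqrt(6267/2 + (-8 + I*sqrt(6))) = sqrt(6251/2 + I*sqrt(6))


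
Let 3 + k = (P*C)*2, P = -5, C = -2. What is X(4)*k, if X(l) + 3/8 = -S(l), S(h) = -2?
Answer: 221/8 ≈ 27.625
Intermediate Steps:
X(l) = 13/8 (X(l) = -3/8 - 1*(-2) = -3/8 + 2 = 13/8)
k = 17 (k = -3 - 5*(-2)*2 = -3 + 10*2 = -3 + 20 = 17)
X(4)*k = (13/8)*17 = 221/8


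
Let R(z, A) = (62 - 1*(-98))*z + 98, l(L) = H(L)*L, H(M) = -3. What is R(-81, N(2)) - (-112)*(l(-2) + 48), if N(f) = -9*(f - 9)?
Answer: -6814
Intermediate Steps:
l(L) = -3*L
N(f) = 81 - 9*f (N(f) = -9*(-9 + f) = 81 - 9*f)
R(z, A) = 98 + 160*z (R(z, A) = (62 + 98)*z + 98 = 160*z + 98 = 98 + 160*z)
R(-81, N(2)) - (-112)*(l(-2) + 48) = (98 + 160*(-81)) - (-112)*(-3*(-2) + 48) = (98 - 12960) - (-112)*(6 + 48) = -12862 - (-112)*54 = -12862 - 1*(-6048) = -12862 + 6048 = -6814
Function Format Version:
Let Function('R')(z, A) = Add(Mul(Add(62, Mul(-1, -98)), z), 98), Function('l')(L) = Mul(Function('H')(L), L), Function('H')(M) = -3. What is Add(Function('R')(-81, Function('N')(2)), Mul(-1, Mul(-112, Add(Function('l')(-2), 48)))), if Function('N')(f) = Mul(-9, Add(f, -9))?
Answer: -6814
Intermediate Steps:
Function('l')(L) = Mul(-3, L)
Function('N')(f) = Add(81, Mul(-9, f)) (Function('N')(f) = Mul(-9, Add(-9, f)) = Add(81, Mul(-9, f)))
Function('R')(z, A) = Add(98, Mul(160, z)) (Function('R')(z, A) = Add(Mul(Add(62, 98), z), 98) = Add(Mul(160, z), 98) = Add(98, Mul(160, z)))
Add(Function('R')(-81, Function('N')(2)), Mul(-1, Mul(-112, Add(Function('l')(-2), 48)))) = Add(Add(98, Mul(160, -81)), Mul(-1, Mul(-112, Add(Mul(-3, -2), 48)))) = Add(Add(98, -12960), Mul(-1, Mul(-112, Add(6, 48)))) = Add(-12862, Mul(-1, Mul(-112, 54))) = Add(-12862, Mul(-1, -6048)) = Add(-12862, 6048) = -6814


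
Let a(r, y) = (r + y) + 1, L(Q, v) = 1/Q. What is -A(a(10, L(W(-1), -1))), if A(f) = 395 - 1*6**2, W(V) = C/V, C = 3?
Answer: -359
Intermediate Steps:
W(V) = 3/V
a(r, y) = 1 + r + y
A(f) = 359 (A(f) = 395 - 1*36 = 395 - 36 = 359)
-A(a(10, L(W(-1), -1))) = -1*359 = -359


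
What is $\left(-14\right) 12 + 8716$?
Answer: $8548$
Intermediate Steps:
$\left(-14\right) 12 + 8716 = -168 + 8716 = 8548$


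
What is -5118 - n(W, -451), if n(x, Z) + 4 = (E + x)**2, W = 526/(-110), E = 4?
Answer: -15471699/3025 ≈ -5114.6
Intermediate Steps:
W = -263/55 (W = 526*(-1/110) = -263/55 ≈ -4.7818)
n(x, Z) = -4 + (4 + x)**2
-5118 - n(W, -451) = -5118 - (-4 + (4 - 263/55)**2) = -5118 - (-4 + (-43/55)**2) = -5118 - (-4 + 1849/3025) = -5118 - 1*(-10251/3025) = -5118 + 10251/3025 = -15471699/3025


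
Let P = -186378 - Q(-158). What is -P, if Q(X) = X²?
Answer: 211342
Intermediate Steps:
P = -211342 (P = -186378 - 1*(-158)² = -186378 - 1*24964 = -186378 - 24964 = -211342)
-P = -1*(-211342) = 211342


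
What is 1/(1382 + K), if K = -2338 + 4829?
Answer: 1/3873 ≈ 0.00025820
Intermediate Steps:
K = 2491
1/(1382 + K) = 1/(1382 + 2491) = 1/3873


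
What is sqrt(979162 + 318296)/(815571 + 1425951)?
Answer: sqrt(16018)/249058 ≈ 0.00050816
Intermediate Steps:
sqrt(979162 + 318296)/(815571 + 1425951) = sqrt(1297458)/2241522 = (9*sqrt(16018))*(1/2241522) = sqrt(16018)/249058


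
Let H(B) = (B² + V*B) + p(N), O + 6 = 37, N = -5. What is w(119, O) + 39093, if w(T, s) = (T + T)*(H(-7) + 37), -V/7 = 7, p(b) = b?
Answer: 140005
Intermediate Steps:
V = -49 (V = -7*7 = -49)
O = 31 (O = -6 + 37 = 31)
H(B) = -5 + B² - 49*B (H(B) = (B² - 49*B) - 5 = -5 + B² - 49*B)
w(T, s) = 848*T (w(T, s) = (T + T)*((-5 + (-7)² - 49*(-7)) + 37) = (2*T)*((-5 + 49 + 343) + 37) = (2*T)*(387 + 37) = (2*T)*424 = 848*T)
w(119, O) + 39093 = 848*119 + 39093 = 100912 + 39093 = 140005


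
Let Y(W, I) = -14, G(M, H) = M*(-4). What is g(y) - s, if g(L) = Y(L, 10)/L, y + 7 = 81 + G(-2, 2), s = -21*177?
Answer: 152390/41 ≈ 3716.8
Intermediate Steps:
G(M, H) = -4*M
s = -3717
y = 82 (y = -7 + (81 - 4*(-2)) = -7 + (81 + 8) = -7 + 89 = 82)
g(L) = -14/L
g(y) - s = -14/82 - 1*(-3717) = -14*1/82 + 3717 = -7/41 + 3717 = 152390/41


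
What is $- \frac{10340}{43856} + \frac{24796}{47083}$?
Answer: $\frac{150153789}{516218012} \approx 0.29087$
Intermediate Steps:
$- \frac{10340}{43856} + \frac{24796}{47083} = \left(-10340\right) \frac{1}{43856} + 24796 \cdot \frac{1}{47083} = - \frac{2585}{10964} + \frac{24796}{47083} = \frac{150153789}{516218012}$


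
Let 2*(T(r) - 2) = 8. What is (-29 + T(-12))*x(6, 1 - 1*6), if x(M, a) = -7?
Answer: 161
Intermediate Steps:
T(r) = 6 (T(r) = 2 + (1/2)*8 = 2 + 4 = 6)
(-29 + T(-12))*x(6, 1 - 1*6) = (-29 + 6)*(-7) = -23*(-7) = 161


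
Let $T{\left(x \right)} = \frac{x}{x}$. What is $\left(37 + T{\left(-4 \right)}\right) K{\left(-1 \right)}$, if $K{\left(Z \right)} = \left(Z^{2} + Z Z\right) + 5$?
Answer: $266$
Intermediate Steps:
$K{\left(Z \right)} = 5 + 2 Z^{2}$ ($K{\left(Z \right)} = \left(Z^{2} + Z^{2}\right) + 5 = 2 Z^{2} + 5 = 5 + 2 Z^{2}$)
$T{\left(x \right)} = 1$
$\left(37 + T{\left(-4 \right)}\right) K{\left(-1 \right)} = \left(37 + 1\right) \left(5 + 2 \left(-1\right)^{2}\right) = 38 \left(5 + 2 \cdot 1\right) = 38 \left(5 + 2\right) = 38 \cdot 7 = 266$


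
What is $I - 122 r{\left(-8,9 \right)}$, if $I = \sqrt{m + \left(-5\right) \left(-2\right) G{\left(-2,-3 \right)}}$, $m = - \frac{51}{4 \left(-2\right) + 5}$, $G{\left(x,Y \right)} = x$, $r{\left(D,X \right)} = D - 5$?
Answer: $1586 + i \sqrt{3} \approx 1586.0 + 1.732 i$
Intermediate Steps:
$r{\left(D,X \right)} = -5 + D$
$m = 17$ ($m = - \frac{51}{-8 + 5} = - \frac{51}{-3} = \left(-51\right) \left(- \frac{1}{3}\right) = 17$)
$I = i \sqrt{3}$ ($I = \sqrt{17 + \left(-5\right) \left(-2\right) \left(-2\right)} = \sqrt{17 + 10 \left(-2\right)} = \sqrt{17 - 20} = \sqrt{-3} = i \sqrt{3} \approx 1.732 i$)
$I - 122 r{\left(-8,9 \right)} = i \sqrt{3} - 122 \left(-5 - 8\right) = i \sqrt{3} - -1586 = i \sqrt{3} + 1586 = 1586 + i \sqrt{3}$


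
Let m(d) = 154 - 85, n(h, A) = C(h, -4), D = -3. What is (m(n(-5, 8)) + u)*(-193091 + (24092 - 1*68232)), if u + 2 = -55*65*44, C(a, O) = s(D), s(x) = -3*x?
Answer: 37300541823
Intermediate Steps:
C(a, O) = 9 (C(a, O) = -3*(-3) = 9)
u = -157302 (u = -2 - 55*65*44 = -2 - 3575*44 = -2 - 157300 = -157302)
n(h, A) = 9
m(d) = 69
(m(n(-5, 8)) + u)*(-193091 + (24092 - 1*68232)) = (69 - 157302)*(-193091 + (24092 - 1*68232)) = -157233*(-193091 + (24092 - 68232)) = -157233*(-193091 - 44140) = -157233*(-237231) = 37300541823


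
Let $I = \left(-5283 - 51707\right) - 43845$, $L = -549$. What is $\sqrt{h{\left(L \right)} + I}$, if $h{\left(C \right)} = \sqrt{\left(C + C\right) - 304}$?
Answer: $\sqrt{-100835 + i \sqrt{1402}} \approx 0.059 + 317.55 i$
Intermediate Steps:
$h{\left(C \right)} = \sqrt{-304 + 2 C}$ ($h{\left(C \right)} = \sqrt{2 C - 304} = \sqrt{-304 + 2 C}$)
$I = -100835$ ($I = -56990 - 43845 = -100835$)
$\sqrt{h{\left(L \right)} + I} = \sqrt{\sqrt{-304 + 2 \left(-549\right)} - 100835} = \sqrt{\sqrt{-304 - 1098} - 100835} = \sqrt{\sqrt{-1402} - 100835} = \sqrt{i \sqrt{1402} - 100835} = \sqrt{-100835 + i \sqrt{1402}}$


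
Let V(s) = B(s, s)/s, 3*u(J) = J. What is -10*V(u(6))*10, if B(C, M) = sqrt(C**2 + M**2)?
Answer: -100*sqrt(2) ≈ -141.42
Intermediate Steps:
u(J) = J/3
V(s) = sqrt(2)*sqrt(s**2)/s (V(s) = sqrt(s**2 + s**2)/s = sqrt(2*s**2)/s = (sqrt(2)*sqrt(s**2))/s = sqrt(2)*sqrt(s**2)/s)
-10*V(u(6))*10 = -10*sqrt(2)*sqrt(((1/3)*6)**2)/((1/3)*6)*10 = -10*sqrt(2)*sqrt(2**2)/2*10 = -10*sqrt(2)*sqrt(4)/2*10 = -10*sqrt(2)*2/2*10 = -10*sqrt(2)*10 = -100*sqrt(2)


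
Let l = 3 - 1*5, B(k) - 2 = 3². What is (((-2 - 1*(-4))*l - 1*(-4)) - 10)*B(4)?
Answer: -110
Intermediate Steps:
B(k) = 11 (B(k) = 2 + 3² = 2 + 9 = 11)
l = -2 (l = 3 - 5 = -2)
(((-2 - 1*(-4))*l - 1*(-4)) - 10)*B(4) = (((-2 - 1*(-4))*(-2) - 1*(-4)) - 10)*11 = (((-2 + 4)*(-2) + 4) - 10)*11 = ((2*(-2) + 4) - 10)*11 = ((-4 + 4) - 10)*11 = (0 - 10)*11 = -10*11 = -110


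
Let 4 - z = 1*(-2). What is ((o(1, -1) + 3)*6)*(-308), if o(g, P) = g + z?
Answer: -18480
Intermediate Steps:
z = 6 (z = 4 - (-2) = 4 - 1*(-2) = 4 + 2 = 6)
o(g, P) = 6 + g (o(g, P) = g + 6 = 6 + g)
((o(1, -1) + 3)*6)*(-308) = (((6 + 1) + 3)*6)*(-308) = ((7 + 3)*6)*(-308) = (10*6)*(-308) = 60*(-308) = -18480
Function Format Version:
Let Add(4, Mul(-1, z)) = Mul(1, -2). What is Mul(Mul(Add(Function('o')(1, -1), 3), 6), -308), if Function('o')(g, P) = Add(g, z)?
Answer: -18480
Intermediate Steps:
z = 6 (z = Add(4, Mul(-1, Mul(1, -2))) = Add(4, Mul(-1, -2)) = Add(4, 2) = 6)
Function('o')(g, P) = Add(6, g) (Function('o')(g, P) = Add(g, 6) = Add(6, g))
Mul(Mul(Add(Function('o')(1, -1), 3), 6), -308) = Mul(Mul(Add(Add(6, 1), 3), 6), -308) = Mul(Mul(Add(7, 3), 6), -308) = Mul(Mul(10, 6), -308) = Mul(60, -308) = -18480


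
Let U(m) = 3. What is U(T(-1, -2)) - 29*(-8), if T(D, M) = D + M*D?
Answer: 235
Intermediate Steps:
T(D, M) = D + D*M
U(T(-1, -2)) - 29*(-8) = 3 - 29*(-8) = 3 + 232 = 235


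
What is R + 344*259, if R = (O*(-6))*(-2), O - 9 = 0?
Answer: 89204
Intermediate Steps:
O = 9 (O = 9 + 0 = 9)
R = 108 (R = (9*(-6))*(-2) = -54*(-2) = 108)
R + 344*259 = 108 + 344*259 = 108 + 89096 = 89204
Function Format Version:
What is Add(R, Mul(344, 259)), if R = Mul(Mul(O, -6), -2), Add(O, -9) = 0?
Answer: 89204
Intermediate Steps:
O = 9 (O = Add(9, 0) = 9)
R = 108 (R = Mul(Mul(9, -6), -2) = Mul(-54, -2) = 108)
Add(R, Mul(344, 259)) = Add(108, Mul(344, 259)) = Add(108, 89096) = 89204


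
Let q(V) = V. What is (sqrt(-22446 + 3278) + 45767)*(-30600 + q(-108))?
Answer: -1405413036 - 122832*I*sqrt(1198) ≈ -1.4054e+9 - 4.2515e+6*I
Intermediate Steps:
(sqrt(-22446 + 3278) + 45767)*(-30600 + q(-108)) = (sqrt(-22446 + 3278) + 45767)*(-30600 - 108) = (sqrt(-19168) + 45767)*(-30708) = (4*I*sqrt(1198) + 45767)*(-30708) = (45767 + 4*I*sqrt(1198))*(-30708) = -1405413036 - 122832*I*sqrt(1198)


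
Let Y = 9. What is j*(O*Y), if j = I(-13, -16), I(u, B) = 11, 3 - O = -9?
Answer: 1188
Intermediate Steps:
O = 12 (O = 3 - 1*(-9) = 3 + 9 = 12)
j = 11
j*(O*Y) = 11*(12*9) = 11*108 = 1188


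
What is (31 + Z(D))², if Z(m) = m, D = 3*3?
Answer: 1600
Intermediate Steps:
D = 9
(31 + Z(D))² = (31 + 9)² = 40² = 1600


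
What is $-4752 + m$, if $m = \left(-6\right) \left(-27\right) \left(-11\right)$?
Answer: $-6534$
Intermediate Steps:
$m = -1782$ ($m = 162 \left(-11\right) = -1782$)
$-4752 + m = -4752 - 1782 = -6534$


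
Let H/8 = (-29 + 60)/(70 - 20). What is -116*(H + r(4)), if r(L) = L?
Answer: -25984/25 ≈ -1039.4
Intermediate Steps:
H = 124/25 (H = 8*((-29 + 60)/(70 - 20)) = 8*(31/50) = 124/25 ≈ 4.9600)
-116*(H + r(4)) = -116*(124/25 + 4) = -116*224/25 = -25984/25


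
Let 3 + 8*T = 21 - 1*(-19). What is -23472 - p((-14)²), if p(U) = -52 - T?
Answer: -187323/8 ≈ -23415.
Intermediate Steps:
T = 37/8 (T = -3/8 + (21 - 1*(-19))/8 = -3/8 + (21 + 19)/8 = -3/8 + (⅛)*40 = -3/8 + 5 = 37/8 ≈ 4.6250)
p(U) = -453/8 (p(U) = -52 - 1*37/8 = -52 - 37/8 = -453/8)
-23472 - p((-14)²) = -23472 - 1*(-453/8) = -23472 + 453/8 = -187323/8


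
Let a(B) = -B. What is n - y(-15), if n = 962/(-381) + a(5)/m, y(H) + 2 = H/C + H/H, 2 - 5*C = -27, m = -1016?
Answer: 94243/88392 ≈ 1.0662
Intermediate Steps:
C = 29/5 (C = ⅖ - ⅕*(-27) = ⅖ + 27/5 = 29/5 ≈ 5.8000)
y(H) = -1 + 5*H/29 (y(H) = -2 + (H/(29/5) + H/H) = -2 + (H*(5/29) + 1) = -2 + (5*H/29 + 1) = -2 + (1 + 5*H/29) = -1 + 5*H/29)
n = -7681/3048 (n = 962/(-381) - 1*5/(-1016) = 962*(-1/381) - 5*(-1/1016) = -962/381 + 5/1016 = -7681/3048 ≈ -2.5200)
n - y(-15) = -7681/3048 - (-1 + (5/29)*(-15)) = -7681/3048 - (-1 - 75/29) = -7681/3048 - 1*(-104/29) = -7681/3048 + 104/29 = 94243/88392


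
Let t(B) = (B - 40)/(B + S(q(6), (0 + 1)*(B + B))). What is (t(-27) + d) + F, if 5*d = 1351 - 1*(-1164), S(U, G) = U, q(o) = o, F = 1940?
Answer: 51370/21 ≈ 2446.2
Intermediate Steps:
t(B) = (-40 + B)/(6 + B) (t(B) = (B - 40)/(B + 6) = (-40 + B)/(6 + B))
d = 503 (d = (1351 - 1*(-1164))/5 = (1351 + 1164)/5 = (1/5)*2515 = 503)
(t(-27) + d) + F = ((-40 - 27)/(6 - 27) + 503) + 1940 = (-67/(-21) + 503) + 1940 = (-1/21*(-67) + 503) + 1940 = (67/21 + 503) + 1940 = 10630/21 + 1940 = 51370/21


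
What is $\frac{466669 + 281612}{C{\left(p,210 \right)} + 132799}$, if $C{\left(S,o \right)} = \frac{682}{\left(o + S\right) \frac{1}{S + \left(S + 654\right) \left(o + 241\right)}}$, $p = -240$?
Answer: $- \frac{1247135}{6843961} \approx -0.18222$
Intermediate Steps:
$C{\left(S,o \right)} = \frac{682 \left(S + \left(241 + o\right) \left(654 + S\right)\right)}{S + o}$ ($C{\left(S,o \right)} = \frac{682}{\left(S + o\right) \frac{1}{S + \left(654 + S\right) \left(241 + o\right)}} = \frac{682}{\left(S + o\right) \frac{1}{S + \left(241 + o\right) \left(654 + S\right)}} = \frac{682}{\frac{1}{S + \left(241 + o\right) \left(654 + S\right)} \left(S + o\right)} = 682 \frac{S + \left(241 + o\right) \left(654 + S\right)}{S + o} = \frac{682 \left(S + \left(241 + o\right) \left(654 + S\right)\right)}{S + o}$)
$\frac{466669 + 281612}{C{\left(p,210 \right)} + 132799} = \frac{466669 + 281612}{\frac{682 \left(157614 + 242 \left(-240\right) + 654 \cdot 210 - 50400\right)}{-240 + 210} + 132799} = \frac{748281}{\frac{682 \left(157614 - 58080 + 137340 - 50400\right)}{-30} + 132799} = \frac{748281}{682 \left(- \frac{1}{30}\right) 186474 + 132799} = \frac{748281}{- \frac{21195878}{5} + 132799} = \frac{748281}{- \frac{20531883}{5}} = 748281 \left(- \frac{5}{20531883}\right) = - \frac{1247135}{6843961}$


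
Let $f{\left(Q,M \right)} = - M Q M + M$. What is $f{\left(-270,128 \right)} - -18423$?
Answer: $4442231$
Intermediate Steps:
$f{\left(Q,M \right)} = M - Q M^{2}$ ($f{\left(Q,M \right)} = - M Q M + M = - Q M^{2} + M = M - Q M^{2}$)
$f{\left(-270,128 \right)} - -18423 = 128 \left(1 - 128 \left(-270\right)\right) - -18423 = 128 \left(1 + 34560\right) + 18423 = 128 \cdot 34561 + 18423 = 4423808 + 18423 = 4442231$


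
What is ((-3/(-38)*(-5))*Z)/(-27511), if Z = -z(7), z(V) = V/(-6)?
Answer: 35/2090836 ≈ 1.6740e-5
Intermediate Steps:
z(V) = -V/6 (z(V) = V*(-⅙) = -V/6)
Z = 7/6 (Z = -(-1)*7/6 = -1*(-7/6) = 7/6 ≈ 1.1667)
((-3/(-38)*(-5))*Z)/(-27511) = ((-3/(-38)*(-5))*(7/6))/(-27511) = ((-3*(-1/38)*(-5))*(7/6))*(-1/27511) = (((3/38)*(-5))*(7/6))*(-1/27511) = -15/38*7/6*(-1/27511) = -35/76*(-1/27511) = 35/2090836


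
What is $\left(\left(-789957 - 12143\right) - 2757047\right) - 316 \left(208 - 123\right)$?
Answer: $-3586007$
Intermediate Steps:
$\left(\left(-789957 - 12143\right) - 2757047\right) - 316 \left(208 - 123\right) = \left(-802100 - 2757047\right) - 26860 = -3559147 - 26860 = -3586007$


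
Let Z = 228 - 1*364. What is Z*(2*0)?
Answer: 0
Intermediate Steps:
Z = -136 (Z = 228 - 364 = -136)
Z*(2*0) = -272*0 = -136*0 = 0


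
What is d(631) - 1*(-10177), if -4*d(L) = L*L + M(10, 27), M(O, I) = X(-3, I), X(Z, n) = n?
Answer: -89370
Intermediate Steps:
M(O, I) = I
d(L) = -27/4 - L**2/4 (d(L) = -(L*L + 27)/4 = -(L**2 + 27)/4 = -(27 + L**2)/4 = -27/4 - L**2/4)
d(631) - 1*(-10177) = (-27/4 - 1/4*631**2) - 1*(-10177) = (-27/4 - 1/4*398161) + 10177 = (-27/4 - 398161/4) + 10177 = -99547 + 10177 = -89370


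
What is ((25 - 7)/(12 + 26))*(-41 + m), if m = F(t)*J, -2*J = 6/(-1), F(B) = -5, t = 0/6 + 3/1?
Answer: -504/19 ≈ -26.526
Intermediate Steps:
t = 3 (t = 0*(⅙) + 3*1 = 0 + 3 = 3)
J = 3 (J = -3/(-1) = -3*(-1) = -½*(-6) = 3)
m = -15 (m = -5*3 = -15)
((25 - 7)/(12 + 26))*(-41 + m) = ((25 - 7)/(12 + 26))*(-41 - 15) = (18/38)*(-56) = (18*(1/38))*(-56) = (9/19)*(-56) = -504/19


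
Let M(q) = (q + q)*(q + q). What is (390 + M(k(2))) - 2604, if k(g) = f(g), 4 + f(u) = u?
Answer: -2198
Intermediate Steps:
f(u) = -4 + u
k(g) = -4 + g
M(q) = 4*q² (M(q) = (2*q)*(2*q) = 4*q²)
(390 + M(k(2))) - 2604 = (390 + 4*(-4 + 2)²) - 2604 = (390 + 4*(-2)²) - 2604 = (390 + 4*4) - 2604 = (390 + 16) - 2604 = 406 - 2604 = -2198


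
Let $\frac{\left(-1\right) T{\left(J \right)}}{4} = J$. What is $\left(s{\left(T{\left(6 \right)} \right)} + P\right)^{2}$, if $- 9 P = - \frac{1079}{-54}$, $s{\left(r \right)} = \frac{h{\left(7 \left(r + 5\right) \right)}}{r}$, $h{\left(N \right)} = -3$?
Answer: $\frac{16589329}{3779136} \approx 4.3897$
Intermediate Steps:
$T{\left(J \right)} = - 4 J$
$s{\left(r \right)} = - \frac{3}{r}$
$P = - \frac{1079}{486}$ ($P = - \frac{\left(-1079\right) \frac{1}{-54}}{9} = - \frac{\left(-1079\right) \left(- \frac{1}{54}\right)}{9} = \left(- \frac{1}{9}\right) \frac{1079}{54} = - \frac{1079}{486} \approx -2.2202$)
$\left(s{\left(T{\left(6 \right)} \right)} + P\right)^{2} = \left(- \frac{3}{\left(-4\right) 6} - \frac{1079}{486}\right)^{2} = \left(- \frac{3}{-24} - \frac{1079}{486}\right)^{2} = \left(\left(-3\right) \left(- \frac{1}{24}\right) - \frac{1079}{486}\right)^{2} = \left(\frac{1}{8} - \frac{1079}{486}\right)^{2} = \left(- \frac{4073}{1944}\right)^{2} = \frac{16589329}{3779136}$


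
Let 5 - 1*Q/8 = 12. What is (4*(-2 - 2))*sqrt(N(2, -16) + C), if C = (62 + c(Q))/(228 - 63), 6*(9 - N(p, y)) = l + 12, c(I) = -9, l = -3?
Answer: -8*sqrt(851730)/165 ≈ -44.746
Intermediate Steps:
Q = -56 (Q = 40 - 8*12 = 40 - 96 = -56)
N(p, y) = 15/2 (N(p, y) = 9 - (-3 + 12)/6 = 9 - 1/6*9 = 9 - 3/2 = 15/2)
C = 53/165 (C = (62 - 9)/(228 - 63) = 53/165 ≈ 0.32121)
(4*(-2 - 2))*sqrt(N(2, -16) + C) = (4*(-2 - 2))*sqrt(15/2 + 53/165) = (4*(-4))*sqrt(2581/330) = -8*sqrt(851730)/165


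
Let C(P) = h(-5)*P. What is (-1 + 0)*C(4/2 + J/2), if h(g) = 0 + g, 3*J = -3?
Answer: 15/2 ≈ 7.5000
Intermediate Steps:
J = -1 (J = (1/3)*(-3) = -1)
h(g) = g
C(P) = -5*P
(-1 + 0)*C(4/2 + J/2) = (-1 + 0)*(-5*(4/2 - 1/2)) = -(-5)*(4*(1/2) - 1*1/2) = -(-5)*(2 - 1/2) = -(-5)*3/2 = -1*(-15/2) = 15/2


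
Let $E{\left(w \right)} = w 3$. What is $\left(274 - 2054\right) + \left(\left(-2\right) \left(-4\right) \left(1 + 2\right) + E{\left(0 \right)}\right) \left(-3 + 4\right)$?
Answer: $-1756$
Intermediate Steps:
$E{\left(w \right)} = 3 w$
$\left(274 - 2054\right) + \left(\left(-2\right) \left(-4\right) \left(1 + 2\right) + E{\left(0 \right)}\right) \left(-3 + 4\right) = \left(274 - 2054\right) + \left(\left(-2\right) \left(-4\right) \left(1 + 2\right) + 3 \cdot 0\right) \left(-3 + 4\right) = \left(274 - 2054\right) + \left(8 \cdot 3 + 0\right) 1 = -1780 + \left(24 + 0\right) 1 = -1780 + 24 \cdot 1 = -1780 + 24 = -1756$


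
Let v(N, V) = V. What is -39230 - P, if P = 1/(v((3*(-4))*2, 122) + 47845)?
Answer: -1881745411/47967 ≈ -39230.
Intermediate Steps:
P = 1/47967 (P = 1/(122 + 47845) = 1/47967 ≈ 2.0848e-5)
-39230 - P = -39230 - 1*1/47967 = -39230 - 1/47967 = -1881745411/47967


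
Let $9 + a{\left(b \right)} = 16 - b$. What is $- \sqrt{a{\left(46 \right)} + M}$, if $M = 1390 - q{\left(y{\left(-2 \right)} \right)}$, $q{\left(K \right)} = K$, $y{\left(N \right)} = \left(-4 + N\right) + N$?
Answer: $- 3 \sqrt{151} \approx -36.865$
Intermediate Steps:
$y{\left(N \right)} = -4 + 2 N$
$a{\left(b \right)} = 7 - b$ ($a{\left(b \right)} = -9 - \left(-16 + b\right) = 7 - b$)
$M = 1398$ ($M = 1390 - \left(-4 + 2 \left(-2\right)\right) = 1390 - \left(-4 - 4\right) = 1390 - -8 = 1390 + 8 = 1398$)
$- \sqrt{a{\left(46 \right)} + M} = - \sqrt{\left(7 - 46\right) + 1398} = - \sqrt{-39 + 1398} = - \sqrt{1359} = - 3 \sqrt{151}$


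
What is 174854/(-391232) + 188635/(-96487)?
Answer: -45335593109/18874400992 ≈ -2.4020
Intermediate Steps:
174854/(-391232) + 188635/(-96487) = 174854*(-1/391232) + 188635*(-1/96487) = -87427/195616 - 188635/96487 = -45335593109/18874400992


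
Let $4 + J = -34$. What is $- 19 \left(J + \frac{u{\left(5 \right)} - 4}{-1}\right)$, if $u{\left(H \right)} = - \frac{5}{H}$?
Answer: $627$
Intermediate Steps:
$J = -38$ ($J = -4 - 34 = -38$)
$- 19 \left(J + \frac{u{\left(5 \right)} - 4}{-1}\right) = - 19 \left(-38 + \frac{- \frac{5}{5} - 4}{-1}\right) = - 19 \left(-38 - \left(\left(-5\right) \frac{1}{5} - 4\right)\right) = - 19 \left(-38 - \left(-1 - 4\right)\right) = - 19 \left(-38 - -5\right) = - 19 \left(-38 + 5\right) = \left(-19\right) \left(-33\right) = 627$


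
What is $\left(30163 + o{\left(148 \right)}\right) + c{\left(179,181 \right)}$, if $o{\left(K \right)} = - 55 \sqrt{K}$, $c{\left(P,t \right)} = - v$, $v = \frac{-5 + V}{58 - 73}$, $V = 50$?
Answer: $30166 - 110 \sqrt{37} \approx 29497.0$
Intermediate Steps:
$v = -3$ ($v = \frac{-5 + 50}{58 - 73} = \frac{45}{-15} = 45 \left(- \frac{1}{15}\right) = -3$)
$c{\left(P,t \right)} = 3$ ($c{\left(P,t \right)} = \left(-1\right) \left(-3\right) = 3$)
$\left(30163 + o{\left(148 \right)}\right) + c{\left(179,181 \right)} = \left(30163 - 55 \sqrt{148}\right) + 3 = \left(30163 - 55 \cdot 2 \sqrt{37}\right) + 3 = \left(30163 - 110 \sqrt{37}\right) + 3 = 30166 - 110 \sqrt{37}$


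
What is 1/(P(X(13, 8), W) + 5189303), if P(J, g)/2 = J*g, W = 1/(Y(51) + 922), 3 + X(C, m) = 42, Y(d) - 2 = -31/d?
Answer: 47093/244379850157 ≈ 1.9270e-7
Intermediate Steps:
Y(d) = 2 - 31/d
X(C, m) = 39 (X(C, m) = -3 + 42 = 39)
W = 51/47093 (W = 1/((2 - 31/51) + 922) = 1/(71/51 + 922) = 1/(47093/51) = 51/47093 ≈ 0.0010830)
P(J, g) = 2*J*g (P(J, g) = 2*(J*g) = 2*J*g)
1/(P(X(13, 8), W) + 5189303) = 1/(2*39*(51/47093) + 5189303) = 1/(3978/47093 + 5189303) = 1/(244379850157/47093) = 47093/244379850157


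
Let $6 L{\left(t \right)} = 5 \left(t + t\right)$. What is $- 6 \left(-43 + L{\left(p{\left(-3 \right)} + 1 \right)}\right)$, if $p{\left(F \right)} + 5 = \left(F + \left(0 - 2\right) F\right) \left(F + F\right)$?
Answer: $478$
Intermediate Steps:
$p{\left(F \right)} = -5 - 2 F^{2}$ ($p{\left(F \right)} = -5 + \left(F + \left(0 - 2\right) F\right) \left(F + F\right) = -5 + \left(F - 2 F\right) 2 F = -5 + - F 2 F = -5 - 2 F^{2}$)
$L{\left(t \right)} = \frac{5 t}{3}$ ($L{\left(t \right)} = \frac{5 \left(t + t\right)}{6} = \frac{5 \cdot 2 t}{6} = \frac{10 t}{6} = \frac{5 t}{3}$)
$- 6 \left(-43 + L{\left(p{\left(-3 \right)} + 1 \right)}\right) = - 6 \left(-43 + \frac{5 \left(\left(-5 - 2 \left(-3\right)^{2}\right) + 1\right)}{3}\right) = - 6 \left(-43 + \frac{5 \left(\left(-5 - 18\right) + 1\right)}{3}\right) = - 6 \left(-43 + \frac{5 \left(-23 + 1\right)}{3}\right) = - 6 \left(-43 + \frac{5}{3} \left(-22\right)\right) = - 6 \left(-43 - \frac{110}{3}\right) = \left(-6\right) \left(- \frac{239}{3}\right) = 478$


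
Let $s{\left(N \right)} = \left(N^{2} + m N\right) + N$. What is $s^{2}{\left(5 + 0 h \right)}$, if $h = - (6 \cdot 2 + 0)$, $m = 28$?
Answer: $28900$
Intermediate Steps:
$h = -12$ ($h = - (12 + 0) = \left(-1\right) 12 = -12$)
$s{\left(N \right)} = N^{2} + 29 N$ ($s{\left(N \right)} = \left(N^{2} + 28 N\right) + N = N^{2} + 29 N$)
$s^{2}{\left(5 + 0 h \right)} = \left(\left(5 + 0 \left(-12\right)\right) \left(29 + \left(5 + 0 \left(-12\right)\right)\right)\right)^{2} = \left(\left(5 + 0\right) \left(29 + \left(5 + 0\right)\right)\right)^{2} = \left(5 \left(29 + 5\right)\right)^{2} = \left(5 \cdot 34\right)^{2} = 170^{2} = 28900$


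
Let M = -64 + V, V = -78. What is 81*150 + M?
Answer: 12008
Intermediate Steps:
M = -142 (M = -64 - 78 = -142)
81*150 + M = 81*150 - 142 = 12150 - 142 = 12008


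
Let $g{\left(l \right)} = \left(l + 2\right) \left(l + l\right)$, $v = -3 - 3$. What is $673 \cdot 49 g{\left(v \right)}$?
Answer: $1582896$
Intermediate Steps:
$v = -6$
$g{\left(l \right)} = 2 l \left(2 + l\right)$ ($g{\left(l \right)} = \left(2 + l\right) 2 l = 2 l \left(2 + l\right)$)
$673 \cdot 49 g{\left(v \right)} = 673 \cdot 49 \cdot 2 \left(-6\right) \left(2 - 6\right) = 32977 \cdot 2 \left(-6\right) \left(-4\right) = 32977 \cdot 48 = 1582896$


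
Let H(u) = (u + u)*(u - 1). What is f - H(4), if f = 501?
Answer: 477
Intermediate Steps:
H(u) = 2*u*(-1 + u) (H(u) = (2*u)*(-1 + u) = 2*u*(-1 + u))
f - H(4) = 501 - 2*4*(-1 + 4) = 501 - 2*4*3 = 501 - 1*24 = 501 - 24 = 477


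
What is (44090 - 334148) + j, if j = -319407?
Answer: -609465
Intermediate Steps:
(44090 - 334148) + j = (44090 - 334148) - 319407 = -290058 - 319407 = -609465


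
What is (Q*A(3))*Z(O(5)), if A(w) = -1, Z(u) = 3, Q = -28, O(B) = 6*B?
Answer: 84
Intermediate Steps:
(Q*A(3))*Z(O(5)) = -28*(-1)*3 = 28*3 = 84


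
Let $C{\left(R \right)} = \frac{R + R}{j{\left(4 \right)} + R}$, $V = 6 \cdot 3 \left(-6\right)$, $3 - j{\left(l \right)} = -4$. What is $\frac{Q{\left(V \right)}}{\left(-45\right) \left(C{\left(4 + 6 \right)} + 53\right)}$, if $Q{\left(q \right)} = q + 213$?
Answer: $- \frac{119}{2763} \approx -0.043069$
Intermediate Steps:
$j{\left(l \right)} = 7$ ($j{\left(l \right)} = 3 - -4 = 3 + 4 = 7$)
$V = -108$ ($V = 18 \left(-6\right) = -108$)
$Q{\left(q \right)} = 213 + q$
$C{\left(R \right)} = \frac{2 R}{7 + R}$ ($C{\left(R \right)} = \frac{R + R}{7 + R} = \frac{2 R}{7 + R}$)
$\frac{Q{\left(V \right)}}{\left(-45\right) \left(C{\left(4 + 6 \right)} + 53\right)} = \frac{213 - 108}{\left(-45\right) \left(\frac{2 \left(4 + 6\right)}{7 + \left(4 + 6\right)} + 53\right)} = \frac{105}{\left(-45\right) \left(2 \cdot 10 \frac{1}{7 + 10} + 53\right)} = \frac{105}{\left(-45\right) \left(2 \cdot 10 \cdot \frac{1}{17} + 53\right)} = \frac{105}{\left(-45\right) \left(\frac{20}{17} + 53\right)} = \frac{105}{\left(-45\right) \frac{921}{17}} = \frac{105}{- \frac{41445}{17}} = 105 \left(- \frac{17}{41445}\right) = - \frac{119}{2763}$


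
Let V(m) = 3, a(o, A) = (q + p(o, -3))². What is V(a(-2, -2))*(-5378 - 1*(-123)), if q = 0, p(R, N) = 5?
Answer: -15765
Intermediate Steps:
a(o, A) = 25 (a(o, A) = (0 + 5)² = 5² = 25)
V(a(-2, -2))*(-5378 - 1*(-123)) = 3*(-5378 - 1*(-123)) = 3*(-5378 + 123) = 3*(-5255) = -15765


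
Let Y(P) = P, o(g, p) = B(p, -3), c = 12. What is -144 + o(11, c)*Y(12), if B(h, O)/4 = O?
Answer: -288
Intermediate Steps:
B(h, O) = 4*O
o(g, p) = -12 (o(g, p) = 4*(-3) = -12)
-144 + o(11, c)*Y(12) = -144 - 12*12 = -144 - 144 = -288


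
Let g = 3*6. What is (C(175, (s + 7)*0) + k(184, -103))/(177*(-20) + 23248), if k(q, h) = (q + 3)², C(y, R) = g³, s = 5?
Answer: 40801/19708 ≈ 2.0703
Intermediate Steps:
g = 18
C(y, R) = 5832 (C(y, R) = 18³ = 5832)
k(q, h) = (3 + q)²
(C(175, (s + 7)*0) + k(184, -103))/(177*(-20) + 23248) = (5832 + (3 + 184)²)/(177*(-20) + 23248) = (5832 + 187²)/(-3540 + 23248) = (5832 + 34969)/19708 = 40801*(1/19708) = 40801/19708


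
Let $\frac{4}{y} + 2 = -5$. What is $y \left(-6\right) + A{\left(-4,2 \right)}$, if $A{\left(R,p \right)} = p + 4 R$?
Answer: $- \frac{74}{7} \approx -10.571$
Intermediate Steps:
$y = - \frac{4}{7}$ ($y = \frac{4}{-2 - 5} = \frac{4}{-7} = 4 \left(- \frac{1}{7}\right) = - \frac{4}{7} \approx -0.57143$)
$y \left(-6\right) + A{\left(-4,2 \right)} = \left(- \frac{4}{7}\right) \left(-6\right) + \left(2 + 4 \left(-4\right)\right) = \frac{24}{7} + \left(2 - 16\right) = \frac{24}{7} - 14 = - \frac{74}{7}$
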